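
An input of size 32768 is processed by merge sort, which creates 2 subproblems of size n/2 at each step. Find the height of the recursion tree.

For divide and conquer with division factor 2:

Problem sizes at each level:
Level 0: 32768
Level 1: 16384
Level 2: 8192
Level 3: 4096
Level 4: 2048
Level 5: 1024
Level 6: 512
Level 7: 256
Level 8: 128
Level 9: 64
Level 10: 32
Level 11: 16
Level 12: 8
Level 13: 4
Level 14: 2
Level 15: 1

The root is level 0 and the size-1 base case is level 15 (the tree spans levels 0 through 15, i.e. 16 levels counting the root), so the depth is the number of divisions: log_2(32768) = 15

The recursion tree depth is log_2(32768) = 15. At each level, the problem size is divided by 2, so it takes 15 divisions to reduce to a base case of size 1. The algorithm makes 2 recursive calls at each level.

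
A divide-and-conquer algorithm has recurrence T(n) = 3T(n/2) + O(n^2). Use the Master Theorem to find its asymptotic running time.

Master Theorem for T(n) = 3T(n/2) + O(n^2):

a = 3, b = 2, c = 2
log_b(a) = log_2(3) = 1.5850

Case 3: c = 2 > log_2(3) = 1.5850
T(n) = O(n^2) = O(n^2)

For T(n) = 3T(n/2) + O(n^2): log_2(3) = 1.5850. This is Case 3 of the Master Theorem (c > log_b(a), work dominated by root), giving O(n^2).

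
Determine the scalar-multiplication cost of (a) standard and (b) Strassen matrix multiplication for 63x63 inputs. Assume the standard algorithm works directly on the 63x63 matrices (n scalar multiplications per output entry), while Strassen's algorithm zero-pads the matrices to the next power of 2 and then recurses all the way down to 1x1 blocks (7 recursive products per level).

Matrix multiplication for 63x63 matrices:

Strassen's algorithm requires power-of-2 dimensions. Pad 63x63 to 64x64 (next power of 2).

Standard algorithm: 63^3 = 250047 multiplications
Strassen's algorithm: 7^(log2(64)) = 7^6 = 117649 multiplications
Savings: 250047 - 117649 = 132398 multiplications

Standard: 250047 multiplications (63^3). Strassen: 117649 multiplications (7^6, after padding to 64x64). Strassen reduces 8 recursive multiplications to 7 at each level.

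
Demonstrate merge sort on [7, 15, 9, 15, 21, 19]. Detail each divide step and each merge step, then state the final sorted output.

Merge sort trace:

Split: [7, 15, 9, 15, 21, 19] -> [7, 15, 9] and [15, 21, 19]
  Split: [7, 15, 9] -> [7] and [15, 9]
    Split: [15, 9] -> [15] and [9]
    Merge: [15] + [9] -> [9, 15]
  Merge: [7] + [9, 15] -> [7, 9, 15]
  Split: [15, 21, 19] -> [15] and [21, 19]
    Split: [21, 19] -> [21] and [19]
    Merge: [21] + [19] -> [19, 21]
  Merge: [15] + [19, 21] -> [15, 19, 21]
Merge: [7, 9, 15] + [15, 19, 21] -> [7, 9, 15, 15, 19, 21]

Final sorted array: [7, 9, 15, 15, 19, 21]

The merge sort proceeds by recursively splitting the array and merging sorted halves.
After all merges, the sorted array is [7, 9, 15, 15, 19, 21].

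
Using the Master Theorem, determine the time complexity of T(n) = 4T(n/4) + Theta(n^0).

Master Theorem for T(n) = 4T(n/4) + O(n^0):

a = 4, b = 4, c = 0
log_b(a) = log_4(4) = 1.0000

Case 1: c = 0 < log_4(4) = 1.0000
T(n) = O(n^(log_4 4)) = O(n)

For T(n) = 4T(n/4) + O(n^0): log_4(4) = 1.0000. This is Case 1 of the Master Theorem (c < log_b(a), work dominated by leaves), giving O(n).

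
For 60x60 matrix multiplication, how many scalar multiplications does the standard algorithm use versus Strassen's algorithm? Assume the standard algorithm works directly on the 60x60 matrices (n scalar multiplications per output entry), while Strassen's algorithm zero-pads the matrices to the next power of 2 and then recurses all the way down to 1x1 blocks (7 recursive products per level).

Matrix multiplication for 60x60 matrices:

Strassen's algorithm requires power-of-2 dimensions. Pad 60x60 to 64x64 (next power of 2).

Standard algorithm: 60^3 = 216000 multiplications
Strassen's algorithm: 7^(log2(64)) = 7^6 = 117649 multiplications
Savings: 216000 - 117649 = 98351 multiplications

Standard: 216000 multiplications (60^3). Strassen: 117649 multiplications (7^6, after padding to 64x64). Strassen reduces 8 recursive multiplications to 7 at each level.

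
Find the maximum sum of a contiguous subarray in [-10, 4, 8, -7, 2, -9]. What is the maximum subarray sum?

Using Kadane's algorithm on [-10, 4, 8, -7, 2, -9]:

Scanning through the array:
Position 1 (value 4): max_ending_here = 4, max_so_far = 4
Position 2 (value 8): max_ending_here = 12, max_so_far = 12
Position 3 (value -7): max_ending_here = 5, max_so_far = 12
Position 4 (value 2): max_ending_here = 7, max_so_far = 12
Position 5 (value -9): max_ending_here = -2, max_so_far = 12

Maximum subarray: [4, 8]
Maximum sum: 12

The maximum subarray is [4, 8] with sum 12. This subarray runs from index 1 to index 2.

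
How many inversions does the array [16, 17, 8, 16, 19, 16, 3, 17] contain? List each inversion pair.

Finding inversions in [16, 17, 8, 16, 19, 16, 3, 17]:

(0, 2): arr[0]=16 > arr[2]=8
(0, 6): arr[0]=16 > arr[6]=3
(1, 2): arr[1]=17 > arr[2]=8
(1, 3): arr[1]=17 > arr[3]=16
(1, 5): arr[1]=17 > arr[5]=16
(1, 6): arr[1]=17 > arr[6]=3
(2, 6): arr[2]=8 > arr[6]=3
(3, 6): arr[3]=16 > arr[6]=3
(4, 5): arr[4]=19 > arr[5]=16
(4, 6): arr[4]=19 > arr[6]=3
(4, 7): arr[4]=19 > arr[7]=17
(5, 6): arr[5]=16 > arr[6]=3

Total inversions: 12

The array has 12 inversion(s): (0,2), (0,6), (1,2), (1,3), (1,5), (1,6), (2,6), (3,6), (4,5), (4,6), (4,7), (5,6). Each pair (i,j) satisfies i < j and arr[i] > arr[j].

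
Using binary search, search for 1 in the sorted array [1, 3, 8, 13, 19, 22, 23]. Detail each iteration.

Binary search for 1 in [1, 3, 8, 13, 19, 22, 23]:

lo=0, hi=6, mid=3, arr[mid]=13 -> 13 > 1, search left half
lo=0, hi=2, mid=1, arr[mid]=3 -> 3 > 1, search left half
lo=0, hi=0, mid=0, arr[mid]=1 -> Found target at index 0!

Binary search finds 1 at index 0 after 3 comparisons. The search repeatedly halves the search space by comparing with the middle element.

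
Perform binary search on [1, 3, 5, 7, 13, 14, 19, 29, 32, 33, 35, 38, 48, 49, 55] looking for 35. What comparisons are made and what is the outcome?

Binary search for 35 in [1, 3, 5, 7, 13, 14, 19, 29, 32, 33, 35, 38, 48, 49, 55]:

lo=0, hi=14, mid=7, arr[mid]=29 -> 29 < 35, search right half
lo=8, hi=14, mid=11, arr[mid]=38 -> 38 > 35, search left half
lo=8, hi=10, mid=9, arr[mid]=33 -> 33 < 35, search right half
lo=10, hi=10, mid=10, arr[mid]=35 -> Found target at index 10!

Binary search finds 35 at index 10 after 4 comparisons. The search repeatedly halves the search space by comparing with the middle element.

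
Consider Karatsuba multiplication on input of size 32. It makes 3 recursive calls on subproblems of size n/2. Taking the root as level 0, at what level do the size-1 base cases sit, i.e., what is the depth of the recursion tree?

For divide and conquer with division factor 2:

Problem sizes at each level:
Level 0: 32
Level 1: 16
Level 2: 8
Level 3: 4
Level 4: 2
Level 5: 1

The root is level 0 and the size-1 base case is level 5 (the tree spans levels 0 through 5, i.e. 6 levels counting the root), so the depth is the number of divisions: log_2(32) = 5

The recursion tree depth is log_2(32) = 5. At each level, the problem size is divided by 2, so it takes 5 divisions to reduce to a base case of size 1. The algorithm makes 3 recursive calls at each level.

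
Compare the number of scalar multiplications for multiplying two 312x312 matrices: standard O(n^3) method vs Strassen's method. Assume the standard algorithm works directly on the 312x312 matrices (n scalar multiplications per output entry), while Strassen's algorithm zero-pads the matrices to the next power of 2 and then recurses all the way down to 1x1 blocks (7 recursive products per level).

Matrix multiplication for 312x312 matrices:

Strassen's algorithm requires power-of-2 dimensions. Pad 312x312 to 512x512 (next power of 2).

Standard algorithm: 312^3 = 30371328 multiplications
Strassen's algorithm: 7^(log2(512)) = 7^9 = 40353607 multiplications
Difference: 30371328 - 40353607 = -9982279 (Strassen uses MORE here due to padding overhead — for small or just-over-power-of-2 n, padding can outweigh the per-level savings)

Standard: 30371328 multiplications (312^3). Strassen: 40353607 multiplications (7^9, after padding to 512x512). Strassen reduces 8 recursive multiplications to 7 at each level.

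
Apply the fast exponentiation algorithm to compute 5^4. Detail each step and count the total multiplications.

Computing 5^4 by squaring (build up from 5^1; each line after the first costs one multiplication):

5^1 = 5
5^2 = (5^1)^2 = 5^2 = 25
5^4 = (5^2)^2 = 25^2 = 625

Result: 625
Multiplications needed: 2 (2 lines after 5^1)

5^4 = 625. Using exponentiation by squaring, this requires 2 multiplications. The key idea: if the exponent is even, square the half-power; if odd, multiply by the base once.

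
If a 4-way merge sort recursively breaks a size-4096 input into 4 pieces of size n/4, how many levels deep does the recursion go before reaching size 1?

For divide and conquer with division factor 4:

Problem sizes at each level:
Level 0: 4096
Level 1: 1024
Level 2: 256
Level 3: 64
Level 4: 16
Level 5: 4
Level 6: 1

The root is level 0 and the size-1 base case is level 6 (the tree spans levels 0 through 6, i.e. 7 levels counting the root), so the depth is the number of divisions: log_4(4096) = 6

The recursion tree depth is log_4(4096) = 6. At each level, the problem size is divided by 4, so it takes 6 divisions to reduce to a base case of size 1. The algorithm makes 4 recursive calls at each level.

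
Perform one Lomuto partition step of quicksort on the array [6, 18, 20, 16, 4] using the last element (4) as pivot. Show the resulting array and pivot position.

Lomuto partition with pivot = 4:

Initial array: [6, 18, 20, 16, 4]

arr[0]=6 > 4: no swap
arr[1]=18 > 4: no swap
arr[2]=20 > 4: no swap
arr[3]=16 > 4: no swap

Place pivot at position 0: [4, 18, 20, 16, 6]
Pivot position: 0

After partitioning with pivot 4, the array becomes [4, 18, 20, 16, 6]. The pivot is placed at index 0. All elements to the left of the pivot are <= 4, and all elements to the right are > 4.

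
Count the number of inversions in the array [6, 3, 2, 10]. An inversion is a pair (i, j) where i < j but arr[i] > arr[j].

Finding inversions in [6, 3, 2, 10]:

(0, 1): arr[0]=6 > arr[1]=3
(0, 2): arr[0]=6 > arr[2]=2
(1, 2): arr[1]=3 > arr[2]=2

Total inversions: 3

The array has 3 inversion(s): (0,1), (0,2), (1,2). Each pair (i,j) satisfies i < j and arr[i] > arr[j].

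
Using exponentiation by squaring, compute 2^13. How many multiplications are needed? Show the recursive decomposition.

Computing 2^13 by squaring (build up from 2^1; each line after the first costs one multiplication):

2^1 = 2
2^2 = (2^1)^2 = 2^2 = 4
2^3 = 2 * 2^2 = 2 * 4 = 8
2^6 = (2^3)^2 = 8^2 = 64
2^12 = (2^6)^2 = 64^2 = 4096
2^13 = 2 * 2^12 = 2 * 4096 = 8192

Result: 8192
Multiplications needed: 5 (5 lines after 2^1)

2^13 = 8192. Using exponentiation by squaring, this requires 5 multiplications. The key idea: if the exponent is even, square the half-power; if odd, multiply by the base once.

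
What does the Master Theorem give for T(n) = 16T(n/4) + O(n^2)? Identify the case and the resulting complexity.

Master Theorem for T(n) = 16T(n/4) + O(n^2):

a = 16, b = 4, c = 2
log_b(a) = log_4(16) = 2.0000

Case 2: c = 2 = log_4(16) = 2.0000
T(n) = O(n^2 log n) = O(n^2 log n)

For T(n) = 16T(n/4) + O(n^2): log_4(16) = 2.0000. This is Case 2 of the Master Theorem (c = log_b(a), equal work at all levels), giving O(n^2 log n).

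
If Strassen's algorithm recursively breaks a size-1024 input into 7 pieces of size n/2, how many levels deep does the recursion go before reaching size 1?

For divide and conquer with division factor 2:

Problem sizes at each level:
Level 0: 1024
Level 1: 512
Level 2: 256
Level 3: 128
Level 4: 64
Level 5: 32
Level 6: 16
Level 7: 8
Level 8: 4
Level 9: 2
Level 10: 1

The root is level 0 and the size-1 base case is level 10 (the tree spans levels 0 through 10, i.e. 11 levels counting the root), so the depth is the number of divisions: log_2(1024) = 10

The recursion tree depth is log_2(1024) = 10. At each level, the problem size is divided by 2, so it takes 10 divisions to reduce to a base case of size 1. The algorithm makes 7 recursive calls at each level.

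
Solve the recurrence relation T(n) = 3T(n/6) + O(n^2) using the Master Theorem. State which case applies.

Master Theorem for T(n) = 3T(n/6) + O(n^2):

a = 3, b = 6, c = 2
log_b(a) = log_6(3) = 0.6131

Case 3: c = 2 > log_6(3) = 0.6131
T(n) = O(n^2) = O(n^2)

For T(n) = 3T(n/6) + O(n^2): log_6(3) = 0.6131. This is Case 3 of the Master Theorem (c > log_b(a), work dominated by root), giving O(n^2).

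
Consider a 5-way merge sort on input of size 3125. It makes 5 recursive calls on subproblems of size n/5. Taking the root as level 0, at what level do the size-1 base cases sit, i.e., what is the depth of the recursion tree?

For divide and conquer with division factor 5:

Problem sizes at each level:
Level 0: 3125
Level 1: 625
Level 2: 125
Level 3: 25
Level 4: 5
Level 5: 1

The root is level 0 and the size-1 base case is level 5 (the tree spans levels 0 through 5, i.e. 6 levels counting the root), so the depth is the number of divisions: log_5(3125) = 5

The recursion tree depth is log_5(3125) = 5. At each level, the problem size is divided by 5, so it takes 5 divisions to reduce to a base case of size 1. The algorithm makes 5 recursive calls at each level.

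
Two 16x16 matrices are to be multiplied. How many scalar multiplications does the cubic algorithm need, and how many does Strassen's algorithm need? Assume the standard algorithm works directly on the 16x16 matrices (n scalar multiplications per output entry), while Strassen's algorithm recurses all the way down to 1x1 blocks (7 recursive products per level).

Matrix multiplication for 16x16 matrices:

Standard algorithm: 16^3 = 4096 multiplications
Strassen's algorithm: 7^(log2(16)) = 7^4 = 2401 multiplications
Savings: 4096 - 2401 = 1695 multiplications

Standard: 4096 multiplications (16^3). Strassen: 2401 multiplications (7^4). Strassen reduces 8 recursive multiplications to 7 at each level.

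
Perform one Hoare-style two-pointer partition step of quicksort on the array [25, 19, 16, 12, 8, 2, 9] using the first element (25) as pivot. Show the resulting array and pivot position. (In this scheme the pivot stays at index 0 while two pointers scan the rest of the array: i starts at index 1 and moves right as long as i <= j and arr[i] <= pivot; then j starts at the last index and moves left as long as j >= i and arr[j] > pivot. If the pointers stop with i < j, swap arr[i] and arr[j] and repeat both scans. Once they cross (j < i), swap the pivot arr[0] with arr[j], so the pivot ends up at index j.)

Hoare-style two-pointer partition with pivot = 25:

Initial array: [25, 19, 16, 12, 8, 2, 9]

Pointers start at i = 1, j = 6.
i ends at 7, j ends at 6: the pointers have crossed (j < i), so scanning stops.

Swap pivot arr[0] with arr[6] to place pivot at position 6: [9, 19, 16, 12, 8, 2, 25]
Pivot position: 6

After partitioning with pivot 25, the array becomes [9, 19, 16, 12, 8, 2, 25]. The pivot is placed at index 6. All elements to the left of the pivot are <= 25, and all elements to the right are > 25.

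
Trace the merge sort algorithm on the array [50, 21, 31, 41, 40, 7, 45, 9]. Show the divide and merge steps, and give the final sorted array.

Merge sort trace:

Split: [50, 21, 31, 41, 40, 7, 45, 9] -> [50, 21, 31, 41] and [40, 7, 45, 9]
  Split: [50, 21, 31, 41] -> [50, 21] and [31, 41]
    Split: [50, 21] -> [50] and [21]
    Merge: [50] + [21] -> [21, 50]
    Split: [31, 41] -> [31] and [41]
    Merge: [31] + [41] -> [31, 41]
  Merge: [21, 50] + [31, 41] -> [21, 31, 41, 50]
  Split: [40, 7, 45, 9] -> [40, 7] and [45, 9]
    Split: [40, 7] -> [40] and [7]
    Merge: [40] + [7] -> [7, 40]
    Split: [45, 9] -> [45] and [9]
    Merge: [45] + [9] -> [9, 45]
  Merge: [7, 40] + [9, 45] -> [7, 9, 40, 45]
Merge: [21, 31, 41, 50] + [7, 9, 40, 45] -> [7, 9, 21, 31, 40, 41, 45, 50]

Final sorted array: [7, 9, 21, 31, 40, 41, 45, 50]

The merge sort proceeds by recursively splitting the array and merging sorted halves.
After all merges, the sorted array is [7, 9, 21, 31, 40, 41, 45, 50].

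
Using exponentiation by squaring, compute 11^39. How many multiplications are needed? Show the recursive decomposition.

Computing 11^39 by squaring (build up from 11^1; each line after the first costs one multiplication):

11^1 = 11
11^2 = (11^1)^2 = 11^2 = 121
11^4 = (11^2)^2 = 121^2 = 14641
11^8 = (11^4)^2 = 14641^2 = 214358881
11^9 = 11 * 11^8 = 11 * 214358881 = 2357947691
11^18 = (11^9)^2 = 2357947691^2 = 5559917313492231481
11^19 = 11 * 11^18 = 11 * 5559917313492231481 = 61159090448414546291
11^38 = (11^19)^2 = 61159090448414546291^2 = 3740434344477351388916475705363381856681
11^39 = 11 * 11^38 = 11 * 3740434344477351388916475705363381856681 = 41144777789250865278081232758997200423491

Result: 41144777789250865278081232758997200423491
Multiplications needed: 8 (8 lines after 11^1)

11^39 = 41144777789250865278081232758997200423491. Using exponentiation by squaring, this requires 8 multiplications. The key idea: if the exponent is even, square the half-power; if odd, multiply by the base once.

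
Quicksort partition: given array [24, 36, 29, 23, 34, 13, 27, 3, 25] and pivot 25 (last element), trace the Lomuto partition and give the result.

Lomuto partition with pivot = 25:

Initial array: [24, 36, 29, 23, 34, 13, 27, 3, 25]

arr[0]=24 <= 25: swap with position 0, array becomes [24, 36, 29, 23, 34, 13, 27, 3, 25]
arr[1]=36 > 25: no swap
arr[2]=29 > 25: no swap
arr[3]=23 <= 25: swap with position 1, array becomes [24, 23, 29, 36, 34, 13, 27, 3, 25]
arr[4]=34 > 25: no swap
arr[5]=13 <= 25: swap with position 2, array becomes [24, 23, 13, 36, 34, 29, 27, 3, 25]
arr[6]=27 > 25: no swap
arr[7]=3 <= 25: swap with position 3, array becomes [24, 23, 13, 3, 34, 29, 27, 36, 25]

Place pivot at position 4: [24, 23, 13, 3, 25, 29, 27, 36, 34]
Pivot position: 4

After partitioning with pivot 25, the array becomes [24, 23, 13, 3, 25, 29, 27, 36, 34]. The pivot is placed at index 4. All elements to the left of the pivot are <= 25, and all elements to the right are > 25.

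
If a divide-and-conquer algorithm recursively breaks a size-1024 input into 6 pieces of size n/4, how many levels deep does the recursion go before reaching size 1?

For divide and conquer with division factor 4:

Problem sizes at each level:
Level 0: 1024
Level 1: 256
Level 2: 64
Level 3: 16
Level 4: 4
Level 5: 1

The root is level 0 and the size-1 base case is level 5 (the tree spans levels 0 through 5, i.e. 6 levels counting the root), so the depth is the number of divisions: log_4(1024) = 5

The recursion tree depth is log_4(1024) = 5. At each level, the problem size is divided by 4, so it takes 5 divisions to reduce to a base case of size 1. The algorithm makes 6 recursive calls at each level.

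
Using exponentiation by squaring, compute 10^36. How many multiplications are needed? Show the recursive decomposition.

Computing 10^36 by squaring (build up from 10^1; each line after the first costs one multiplication):

10^1 = 10
10^2 = (10^1)^2 = 10^2 = 100
10^4 = (10^2)^2 = 100^2 = 10000
10^8 = (10^4)^2 = 10000^2 = 100000000
10^9 = 10 * 10^8 = 10 * 100000000 = 1000000000
10^18 = (10^9)^2 = 1000000000^2 = 1000000000000000000
10^36 = (10^18)^2 = 1000000000000000000^2 = 1000000000000000000000000000000000000

Result: 1000000000000000000000000000000000000
Multiplications needed: 6 (6 lines after 10^1)

10^36 = 1000000000000000000000000000000000000. Using exponentiation by squaring, this requires 6 multiplications. The key idea: if the exponent is even, square the half-power; if odd, multiply by the base once.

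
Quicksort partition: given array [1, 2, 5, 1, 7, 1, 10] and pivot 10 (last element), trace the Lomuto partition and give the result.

Lomuto partition with pivot = 10:

Initial array: [1, 2, 5, 1, 7, 1, 10]

arr[0]=1 <= 10: swap with position 0, array becomes [1, 2, 5, 1, 7, 1, 10]
arr[1]=2 <= 10: swap with position 1, array becomes [1, 2, 5, 1, 7, 1, 10]
arr[2]=5 <= 10: swap with position 2, array becomes [1, 2, 5, 1, 7, 1, 10]
arr[3]=1 <= 10: swap with position 3, array becomes [1, 2, 5, 1, 7, 1, 10]
arr[4]=7 <= 10: swap with position 4, array becomes [1, 2, 5, 1, 7, 1, 10]
arr[5]=1 <= 10: swap with position 5, array becomes [1, 2, 5, 1, 7, 1, 10]

Place pivot at position 6: [1, 2, 5, 1, 7, 1, 10]
Pivot position: 6

After partitioning with pivot 10, the array becomes [1, 2, 5, 1, 7, 1, 10]. The pivot is placed at index 6. All elements to the left of the pivot are <= 10, and all elements to the right are > 10.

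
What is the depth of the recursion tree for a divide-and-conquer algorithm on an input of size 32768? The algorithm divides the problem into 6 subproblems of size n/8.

For divide and conquer with division factor 8:

Problem sizes at each level:
Level 0: 32768
Level 1: 4096
Level 2: 512
Level 3: 64
Level 4: 8
Level 5: 1

The root is level 0 and the size-1 base case is level 5 (the tree spans levels 0 through 5, i.e. 6 levels counting the root), so the depth is the number of divisions: log_8(32768) = 5

The recursion tree depth is log_8(32768) = 5. At each level, the problem size is divided by 8, so it takes 5 divisions to reduce to a base case of size 1. The algorithm makes 6 recursive calls at each level.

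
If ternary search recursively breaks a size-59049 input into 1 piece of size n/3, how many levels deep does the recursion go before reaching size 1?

For divide and conquer with division factor 3:

Problem sizes at each level:
Level 0: 59049
Level 1: 19683
Level 2: 6561
Level 3: 2187
Level 4: 729
Level 5: 243
Level 6: 81
Level 7: 27
Level 8: 9
Level 9: 3
Level 10: 1

The root is level 0 and the size-1 base case is level 10 (the tree spans levels 0 through 10, i.e. 11 levels counting the root), so the depth is the number of divisions: log_3(59049) = 10

The recursion tree depth is log_3(59049) = 10. At each level, the problem size is divided by 3, so it takes 10 divisions to reduce to a base case of size 1. The algorithm makes 1 recursive call at each level.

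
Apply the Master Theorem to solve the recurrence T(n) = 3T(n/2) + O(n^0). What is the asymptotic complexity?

Master Theorem for T(n) = 3T(n/2) + O(n^0):

a = 3, b = 2, c = 0
log_b(a) = log_2(3) = 1.5850

Case 1: c = 0 < log_2(3) = 1.5850
T(n) = O(n^(log_2 3))

For T(n) = 3T(n/2) + O(n^0): log_2(3) = 1.5850. This is Case 1 of the Master Theorem (c < log_b(a), work dominated by leaves), giving O(n^(log_2 3)).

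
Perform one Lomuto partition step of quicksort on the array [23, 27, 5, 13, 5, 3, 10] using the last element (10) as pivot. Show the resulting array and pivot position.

Lomuto partition with pivot = 10:

Initial array: [23, 27, 5, 13, 5, 3, 10]

arr[0]=23 > 10: no swap
arr[1]=27 > 10: no swap
arr[2]=5 <= 10: swap with position 0, array becomes [5, 27, 23, 13, 5, 3, 10]
arr[3]=13 > 10: no swap
arr[4]=5 <= 10: swap with position 1, array becomes [5, 5, 23, 13, 27, 3, 10]
arr[5]=3 <= 10: swap with position 2, array becomes [5, 5, 3, 13, 27, 23, 10]

Place pivot at position 3: [5, 5, 3, 10, 27, 23, 13]
Pivot position: 3

After partitioning with pivot 10, the array becomes [5, 5, 3, 10, 27, 23, 13]. The pivot is placed at index 3. All elements to the left of the pivot are <= 10, and all elements to the right are > 10.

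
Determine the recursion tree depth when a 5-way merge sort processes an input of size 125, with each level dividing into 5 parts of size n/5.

For divide and conquer with division factor 5:

Problem sizes at each level:
Level 0: 125
Level 1: 25
Level 2: 5
Level 3: 1

The root is level 0 and the size-1 base case is level 3 (the tree spans levels 0 through 3, i.e. 4 levels counting the root), so the depth is the number of divisions: log_5(125) = 3

The recursion tree depth is log_5(125) = 3. At each level, the problem size is divided by 5, so it takes 3 divisions to reduce to a base case of size 1. The algorithm makes 5 recursive calls at each level.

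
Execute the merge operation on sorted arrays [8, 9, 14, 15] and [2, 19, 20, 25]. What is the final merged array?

Merging process:

Compare 8 vs 2: take 2 from right. Merged: [2]
Compare 8 vs 19: take 8 from left. Merged: [2, 8]
Compare 9 vs 19: take 9 from left. Merged: [2, 8, 9]
Compare 14 vs 19: take 14 from left. Merged: [2, 8, 9, 14]
Compare 15 vs 19: take 15 from left. Merged: [2, 8, 9, 14, 15]
Append remaining from right: [19, 20, 25]. Merged: [2, 8, 9, 14, 15, 19, 20, 25]

Final merged array: [2, 8, 9, 14, 15, 19, 20, 25]
Total comparisons: 5

The merged array is [2, 8, 9, 14, 15, 19, 20, 25], requiring 5 comparisons. The merge step runs in O(n) time where n is the total number of elements.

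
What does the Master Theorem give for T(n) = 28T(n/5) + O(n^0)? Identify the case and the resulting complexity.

Master Theorem for T(n) = 28T(n/5) + O(n^0):

a = 28, b = 5, c = 0
log_b(a) = log_5(28) = 2.0704

Case 1: c = 0 < log_5(28) = 2.0704
T(n) = O(n^(log_5 28))

For T(n) = 28T(n/5) + O(n^0): log_5(28) = 2.0704. This is Case 1 of the Master Theorem (c < log_b(a), work dominated by leaves), giving O(n^(log_5 28)).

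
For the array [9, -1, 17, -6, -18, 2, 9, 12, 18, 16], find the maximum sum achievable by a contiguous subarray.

Using Kadane's algorithm on [9, -1, 17, -6, -18, 2, 9, 12, 18, 16]:

Scanning through the array:
Position 1 (value -1): max_ending_here = 8, max_so_far = 9
Position 2 (value 17): max_ending_here = 25, max_so_far = 25
Position 3 (value -6): max_ending_here = 19, max_so_far = 25
Position 4 (value -18): max_ending_here = 1, max_so_far = 25
Position 5 (value 2): max_ending_here = 3, max_so_far = 25
Position 6 (value 9): max_ending_here = 12, max_so_far = 25
Position 7 (value 12): max_ending_here = 24, max_so_far = 25
Position 8 (value 18): max_ending_here = 42, max_so_far = 42
Position 9 (value 16): max_ending_here = 58, max_so_far = 58

Maximum subarray: [9, -1, 17, -6, -18, 2, 9, 12, 18, 16]
Maximum sum: 58

The maximum subarray is [9, -1, 17, -6, -18, 2, 9, 12, 18, 16] with sum 58. This subarray runs from index 0 to index 9.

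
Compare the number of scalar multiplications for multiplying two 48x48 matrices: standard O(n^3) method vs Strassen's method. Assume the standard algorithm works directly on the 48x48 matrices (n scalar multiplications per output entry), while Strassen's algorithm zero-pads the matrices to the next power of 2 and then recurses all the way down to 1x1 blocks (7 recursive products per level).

Matrix multiplication for 48x48 matrices:

Strassen's algorithm requires power-of-2 dimensions. Pad 48x48 to 64x64 (next power of 2).

Standard algorithm: 48^3 = 110592 multiplications
Strassen's algorithm: 7^(log2(64)) = 7^6 = 117649 multiplications
Difference: 110592 - 117649 = -7057 (Strassen uses MORE here due to padding overhead — for small or just-over-power-of-2 n, padding can outweigh the per-level savings)

Standard: 110592 multiplications (48^3). Strassen: 117649 multiplications (7^6, after padding to 64x64). Strassen reduces 8 recursive multiplications to 7 at each level.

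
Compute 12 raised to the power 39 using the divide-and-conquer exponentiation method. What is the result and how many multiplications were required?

Computing 12^39 by squaring (build up from 12^1; each line after the first costs one multiplication):

12^1 = 12
12^2 = (12^1)^2 = 12^2 = 144
12^4 = (12^2)^2 = 144^2 = 20736
12^8 = (12^4)^2 = 20736^2 = 429981696
12^9 = 12 * 12^8 = 12 * 429981696 = 5159780352
12^18 = (12^9)^2 = 5159780352^2 = 26623333280885243904
12^19 = 12 * 12^18 = 12 * 26623333280885243904 = 319479999370622926848
12^38 = (12^19)^2 = 319479999370622926848^2 = 102067469997853225734913580209377959215104
12^39 = 12 * 12^38 = 12 * 102067469997853225734913580209377959215104 = 1224809639974238708818962962512535510581248

Result: 1224809639974238708818962962512535510581248
Multiplications needed: 8 (8 lines after 12^1)

12^39 = 1224809639974238708818962962512535510581248. Using exponentiation by squaring, this requires 8 multiplications. The key idea: if the exponent is even, square the half-power; if odd, multiply by the base once.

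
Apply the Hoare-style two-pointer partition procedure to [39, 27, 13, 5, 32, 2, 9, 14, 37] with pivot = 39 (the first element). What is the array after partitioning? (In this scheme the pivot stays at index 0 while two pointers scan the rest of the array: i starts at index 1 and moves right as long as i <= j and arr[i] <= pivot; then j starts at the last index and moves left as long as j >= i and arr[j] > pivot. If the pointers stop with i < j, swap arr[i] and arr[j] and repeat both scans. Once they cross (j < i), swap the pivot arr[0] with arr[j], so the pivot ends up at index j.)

Hoare-style two-pointer partition with pivot = 39:

Initial array: [39, 27, 13, 5, 32, 2, 9, 14, 37]

Pointers start at i = 1, j = 8.
i ends at 9, j ends at 8: the pointers have crossed (j < i), so scanning stops.

Swap pivot arr[0] with arr[8] to place pivot at position 8: [37, 27, 13, 5, 32, 2, 9, 14, 39]
Pivot position: 8

After partitioning with pivot 39, the array becomes [37, 27, 13, 5, 32, 2, 9, 14, 39]. The pivot is placed at index 8. All elements to the left of the pivot are <= 39, and all elements to the right are > 39.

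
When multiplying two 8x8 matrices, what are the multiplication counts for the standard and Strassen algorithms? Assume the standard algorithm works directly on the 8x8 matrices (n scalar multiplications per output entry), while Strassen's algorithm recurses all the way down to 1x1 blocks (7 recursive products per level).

Matrix multiplication for 8x8 matrices:

Standard algorithm: 8^3 = 512 multiplications
Strassen's algorithm: 7^(log2(8)) = 7^3 = 343 multiplications
Savings: 512 - 343 = 169 multiplications

Standard: 512 multiplications (8^3). Strassen: 343 multiplications (7^3). Strassen reduces 8 recursive multiplications to 7 at each level.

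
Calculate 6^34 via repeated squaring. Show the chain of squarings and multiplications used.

Computing 6^34 by squaring (build up from 6^1; each line after the first costs one multiplication):

6^1 = 6
6^2 = (6^1)^2 = 6^2 = 36
6^4 = (6^2)^2 = 36^2 = 1296
6^8 = (6^4)^2 = 1296^2 = 1679616
6^16 = (6^8)^2 = 1679616^2 = 2821109907456
6^17 = 6 * 6^16 = 6 * 2821109907456 = 16926659444736
6^34 = (6^17)^2 = 16926659444736^2 = 286511799958070431838109696

Result: 286511799958070431838109696
Multiplications needed: 6 (6 lines after 6^1)

6^34 = 286511799958070431838109696. Using exponentiation by squaring, this requires 6 multiplications. The key idea: if the exponent is even, square the half-power; if odd, multiply by the base once.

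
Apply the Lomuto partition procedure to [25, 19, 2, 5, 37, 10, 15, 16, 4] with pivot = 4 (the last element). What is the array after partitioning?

Lomuto partition with pivot = 4:

Initial array: [25, 19, 2, 5, 37, 10, 15, 16, 4]

arr[0]=25 > 4: no swap
arr[1]=19 > 4: no swap
arr[2]=2 <= 4: swap with position 0, array becomes [2, 19, 25, 5, 37, 10, 15, 16, 4]
arr[3]=5 > 4: no swap
arr[4]=37 > 4: no swap
arr[5]=10 > 4: no swap
arr[6]=15 > 4: no swap
arr[7]=16 > 4: no swap

Place pivot at position 1: [2, 4, 25, 5, 37, 10, 15, 16, 19]
Pivot position: 1

After partitioning with pivot 4, the array becomes [2, 4, 25, 5, 37, 10, 15, 16, 19]. The pivot is placed at index 1. All elements to the left of the pivot are <= 4, and all elements to the right are > 4.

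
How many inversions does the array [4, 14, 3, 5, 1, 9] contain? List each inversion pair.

Finding inversions in [4, 14, 3, 5, 1, 9]:

(0, 2): arr[0]=4 > arr[2]=3
(0, 4): arr[0]=4 > arr[4]=1
(1, 2): arr[1]=14 > arr[2]=3
(1, 3): arr[1]=14 > arr[3]=5
(1, 4): arr[1]=14 > arr[4]=1
(1, 5): arr[1]=14 > arr[5]=9
(2, 4): arr[2]=3 > arr[4]=1
(3, 4): arr[3]=5 > arr[4]=1

Total inversions: 8

The array has 8 inversion(s): (0,2), (0,4), (1,2), (1,3), (1,4), (1,5), (2,4), (3,4). Each pair (i,j) satisfies i < j and arr[i] > arr[j].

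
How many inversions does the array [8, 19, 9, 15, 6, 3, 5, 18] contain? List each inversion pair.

Finding inversions in [8, 19, 9, 15, 6, 3, 5, 18]:

(0, 4): arr[0]=8 > arr[4]=6
(0, 5): arr[0]=8 > arr[5]=3
(0, 6): arr[0]=8 > arr[6]=5
(1, 2): arr[1]=19 > arr[2]=9
(1, 3): arr[1]=19 > arr[3]=15
(1, 4): arr[1]=19 > arr[4]=6
(1, 5): arr[1]=19 > arr[5]=3
(1, 6): arr[1]=19 > arr[6]=5
(1, 7): arr[1]=19 > arr[7]=18
(2, 4): arr[2]=9 > arr[4]=6
(2, 5): arr[2]=9 > arr[5]=3
(2, 6): arr[2]=9 > arr[6]=5
(3, 4): arr[3]=15 > arr[4]=6
(3, 5): arr[3]=15 > arr[5]=3
(3, 6): arr[3]=15 > arr[6]=5
(4, 5): arr[4]=6 > arr[5]=3
(4, 6): arr[4]=6 > arr[6]=5

Total inversions: 17

The array has 17 inversion(s): (0,4), (0,5), (0,6), (1,2), (1,3), (1,4), (1,5), (1,6), (1,7), (2,4), (2,5), (2,6), (3,4), (3,5), (3,6), (4,5), (4,6). Each pair (i,j) satisfies i < j and arr[i] > arr[j].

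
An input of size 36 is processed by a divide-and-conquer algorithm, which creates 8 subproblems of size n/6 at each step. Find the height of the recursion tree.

For divide and conquer with division factor 6:

Problem sizes at each level:
Level 0: 36
Level 1: 6
Level 2: 1

The root is level 0 and the size-1 base case is level 2 (the tree spans levels 0 through 2, i.e. 3 levels counting the root), so the depth is the number of divisions: log_6(36) = 2

The recursion tree depth is log_6(36) = 2. At each level, the problem size is divided by 6, so it takes 2 divisions to reduce to a base case of size 1. The algorithm makes 8 recursive calls at each level.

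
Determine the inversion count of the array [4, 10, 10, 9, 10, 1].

Finding inversions in [4, 10, 10, 9, 10, 1]:

(0, 5): arr[0]=4 > arr[5]=1
(1, 3): arr[1]=10 > arr[3]=9
(1, 5): arr[1]=10 > arr[5]=1
(2, 3): arr[2]=10 > arr[3]=9
(2, 5): arr[2]=10 > arr[5]=1
(3, 5): arr[3]=9 > arr[5]=1
(4, 5): arr[4]=10 > arr[5]=1

Total inversions: 7

The array has 7 inversion(s): (0,5), (1,3), (1,5), (2,3), (2,5), (3,5), (4,5). Each pair (i,j) satisfies i < j and arr[i] > arr[j].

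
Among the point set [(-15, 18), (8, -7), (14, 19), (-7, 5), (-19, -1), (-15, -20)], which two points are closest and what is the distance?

Computing all pairwise distances among 6 points:

d((-15, 18), (8, -7)) = 33.9706
d((-15, 18), (14, 19)) = 29.0172
d((-15, 18), (-7, 5)) = 15.2643
d((-15, 18), (-19, -1)) = 19.4165
d((-15, 18), (-15, -20)) = 38.0
d((8, -7), (14, 19)) = 26.6833
d((8, -7), (-7, 5)) = 19.2094
d((8, -7), (-19, -1)) = 27.6586
d((8, -7), (-15, -20)) = 26.4197
d((14, 19), (-7, 5)) = 25.2389
d((14, 19), (-19, -1)) = 38.5876
d((14, 19), (-15, -20)) = 48.6004
d((-7, 5), (-19, -1)) = 13.4164 <-- minimum
d((-7, 5), (-15, -20)) = 26.2488
d((-19, -1), (-15, -20)) = 19.4165

Closest pair: (-7, 5) and (-19, -1) with distance 13.4164

The closest pair is (-7, 5) and (-19, -1) with Euclidean distance 13.4164. For 6 points, brute-force pairwise comparison is shown above. For large n, the divide-and-conquer algorithm (sort by x, recurse on halves, check the dividing strip) achieves O(n log n).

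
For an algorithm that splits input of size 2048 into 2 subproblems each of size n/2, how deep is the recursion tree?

For divide and conquer with division factor 2:

Problem sizes at each level:
Level 0: 2048
Level 1: 1024
Level 2: 512
Level 3: 256
Level 4: 128
Level 5: 64
Level 6: 32
Level 7: 16
Level 8: 8
Level 9: 4
Level 10: 2
Level 11: 1

The root is level 0 and the size-1 base case is level 11 (the tree spans levels 0 through 11, i.e. 12 levels counting the root), so the depth is the number of divisions: log_2(2048) = 11

The recursion tree depth is log_2(2048) = 11. At each level, the problem size is divided by 2, so it takes 11 divisions to reduce to a base case of size 1. The algorithm makes 2 recursive calls at each level.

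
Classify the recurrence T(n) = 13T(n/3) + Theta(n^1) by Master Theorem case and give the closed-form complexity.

Master Theorem for T(n) = 13T(n/3) + O(n^1):

a = 13, b = 3, c = 1
log_b(a) = log_3(13) = 2.3347

Case 1: c = 1 < log_3(13) = 2.3347
T(n) = O(n^(log_3 13))

For T(n) = 13T(n/3) + O(n^1): log_3(13) = 2.3347. This is Case 1 of the Master Theorem (c < log_b(a), work dominated by leaves), giving O(n^(log_3 13)).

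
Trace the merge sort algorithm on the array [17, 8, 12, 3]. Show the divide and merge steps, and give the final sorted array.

Merge sort trace:

Split: [17, 8, 12, 3] -> [17, 8] and [12, 3]
  Split: [17, 8] -> [17] and [8]
  Merge: [17] + [8] -> [8, 17]
  Split: [12, 3] -> [12] and [3]
  Merge: [12] + [3] -> [3, 12]
Merge: [8, 17] + [3, 12] -> [3, 8, 12, 17]

Final sorted array: [3, 8, 12, 17]

The merge sort proceeds by recursively splitting the array and merging sorted halves.
After all merges, the sorted array is [3, 8, 12, 17].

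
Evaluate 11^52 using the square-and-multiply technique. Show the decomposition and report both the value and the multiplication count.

Computing 11^52 by squaring (build up from 11^1; each line after the first costs one multiplication):

11^1 = 11
11^2 = (11^1)^2 = 11^2 = 121
11^3 = 11 * 11^2 = 11 * 121 = 1331
11^6 = (11^3)^2 = 1331^2 = 1771561
11^12 = (11^6)^2 = 1771561^2 = 3138428376721
11^13 = 11 * 11^12 = 11 * 3138428376721 = 34522712143931
11^26 = (11^13)^2 = 34522712143931^2 = 1191817653772720942460132761
11^52 = (11^26)^2 = 1191817653772720942460132761^2 = 1420429319844313329730664601483335671261683881745483121

Result: 1420429319844313329730664601483335671261683881745483121
Multiplications needed: 7 (7 lines after 11^1)

11^52 = 1420429319844313329730664601483335671261683881745483121. Using exponentiation by squaring, this requires 7 multiplications. The key idea: if the exponent is even, square the half-power; if odd, multiply by the base once.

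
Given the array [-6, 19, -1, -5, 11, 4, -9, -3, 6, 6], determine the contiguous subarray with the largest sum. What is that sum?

Using Kadane's algorithm on [-6, 19, -1, -5, 11, 4, -9, -3, 6, 6]:

Scanning through the array:
Position 1 (value 19): max_ending_here = 19, max_so_far = 19
Position 2 (value -1): max_ending_here = 18, max_so_far = 19
Position 3 (value -5): max_ending_here = 13, max_so_far = 19
Position 4 (value 11): max_ending_here = 24, max_so_far = 24
Position 5 (value 4): max_ending_here = 28, max_so_far = 28
Position 6 (value -9): max_ending_here = 19, max_so_far = 28
Position 7 (value -3): max_ending_here = 16, max_so_far = 28
Position 8 (value 6): max_ending_here = 22, max_so_far = 28
Position 9 (value 6): max_ending_here = 28, max_so_far = 28

Maximum subarray: [19, -1, -5, 11, 4]
Maximum sum: 28

The maximum subarray is [19, -1, -5, 11, 4] with sum 28. This subarray runs from index 1 to index 5.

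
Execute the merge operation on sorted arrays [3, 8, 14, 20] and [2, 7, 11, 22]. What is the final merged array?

Merging process:

Compare 3 vs 2: take 2 from right. Merged: [2]
Compare 3 vs 7: take 3 from left. Merged: [2, 3]
Compare 8 vs 7: take 7 from right. Merged: [2, 3, 7]
Compare 8 vs 11: take 8 from left. Merged: [2, 3, 7, 8]
Compare 14 vs 11: take 11 from right. Merged: [2, 3, 7, 8, 11]
Compare 14 vs 22: take 14 from left. Merged: [2, 3, 7, 8, 11, 14]
Compare 20 vs 22: take 20 from left. Merged: [2, 3, 7, 8, 11, 14, 20]
Append remaining from right: [22]. Merged: [2, 3, 7, 8, 11, 14, 20, 22]

Final merged array: [2, 3, 7, 8, 11, 14, 20, 22]
Total comparisons: 7

The merged array is [2, 3, 7, 8, 11, 14, 20, 22], requiring 7 comparisons. The merge step runs in O(n) time where n is the total number of elements.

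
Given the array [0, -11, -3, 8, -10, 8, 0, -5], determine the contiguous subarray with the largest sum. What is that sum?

Using Kadane's algorithm on [0, -11, -3, 8, -10, 8, 0, -5]:

Scanning through the array:
Position 1 (value -11): max_ending_here = -11, max_so_far = 0
Position 2 (value -3): max_ending_here = -3, max_so_far = 0
Position 3 (value 8): max_ending_here = 8, max_so_far = 8
Position 4 (value -10): max_ending_here = -2, max_so_far = 8
Position 5 (value 8): max_ending_here = 8, max_so_far = 8
Position 6 (value 0): max_ending_here = 8, max_so_far = 8
Position 7 (value -5): max_ending_here = 3, max_so_far = 8

Maximum subarray: [8]
Maximum sum: 8

The maximum subarray is [8] with sum 8. This subarray runs from index 3 to index 3.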